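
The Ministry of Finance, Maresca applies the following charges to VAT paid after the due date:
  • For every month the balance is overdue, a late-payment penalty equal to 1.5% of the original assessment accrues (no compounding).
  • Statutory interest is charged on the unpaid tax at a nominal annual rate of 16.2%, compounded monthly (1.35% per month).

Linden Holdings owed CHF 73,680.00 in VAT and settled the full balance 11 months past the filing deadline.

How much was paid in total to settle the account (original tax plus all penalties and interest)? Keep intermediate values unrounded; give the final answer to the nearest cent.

CHF 97,547.96

Late-payment penalty: 11 × 1.5% × CHF 73,680.00 = CHF 12,157.20
Interest: CHF 73,680.00 × ((1 + 0.0135)^11 − 1) = CHF 73,680.00 × 0.1589409… = CHF 11,710.7642…
Total = CHF 73,680.00 + CHF 12,157.2000 + CHF 11,710.7642… = CHF 97,547.96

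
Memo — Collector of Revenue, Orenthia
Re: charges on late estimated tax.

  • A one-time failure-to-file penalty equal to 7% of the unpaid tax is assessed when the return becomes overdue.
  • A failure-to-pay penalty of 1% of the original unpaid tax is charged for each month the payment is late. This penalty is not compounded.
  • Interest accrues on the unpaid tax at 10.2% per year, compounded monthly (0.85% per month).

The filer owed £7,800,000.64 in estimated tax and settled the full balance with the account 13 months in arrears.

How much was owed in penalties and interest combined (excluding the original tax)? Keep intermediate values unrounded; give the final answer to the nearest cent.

£2,467,256.66

Failure-to-file penalty: 7% × £7,800,000.64 = £546,000.04…
Failure-to-pay penalty: 13 × 1% × £7,800,000.64 = £1,014,000.08…
Interest: £7,800,000.64 × ((1 + 0.0085)^13 − 1) = £7,800,000.64 × 0.1163149… = £907,256.5273…
Penalties + interest = £1,560,000.1280 + £907,256.5273… = £2,467,256.66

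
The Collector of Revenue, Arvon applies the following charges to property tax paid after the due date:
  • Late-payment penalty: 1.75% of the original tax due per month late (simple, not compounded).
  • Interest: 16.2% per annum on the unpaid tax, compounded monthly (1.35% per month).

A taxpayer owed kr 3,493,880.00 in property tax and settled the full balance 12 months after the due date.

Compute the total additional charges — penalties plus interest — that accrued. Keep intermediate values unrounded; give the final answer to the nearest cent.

Late-payment penalty = 1.75% × kr 3,493,880.00 × 12 mo = kr 733,714.80
Interest: kr 3,493,880.00 × ((1 + 0.0135)^12 − 1) = kr 3,493,880.00 × 0.1745866… = kr 609,984.5767…
Penalties + interest = kr 733,714.8000 + kr 609,984.5767… = kr 1,343,699.38

kr 1,343,699.38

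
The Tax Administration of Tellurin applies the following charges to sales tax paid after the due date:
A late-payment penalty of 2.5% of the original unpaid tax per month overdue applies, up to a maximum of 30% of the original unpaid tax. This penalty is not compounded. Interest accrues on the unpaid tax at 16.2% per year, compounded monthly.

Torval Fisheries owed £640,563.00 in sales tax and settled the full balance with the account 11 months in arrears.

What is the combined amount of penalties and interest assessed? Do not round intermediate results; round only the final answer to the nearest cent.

£277,966.47

Penalty: 11 × 2.5% × £640,563.00 = £176,154.83… (below the 30% cap of £192,168.90)
Interest (16.2%/yr ÷ 12 = 1.35%/month): £640,563.00 × ((1 + 0.0135)^11 − 1) = £101,811.6487…
Penalties + interest = £176,154.8250 + £101,811.6487… = £277,966.47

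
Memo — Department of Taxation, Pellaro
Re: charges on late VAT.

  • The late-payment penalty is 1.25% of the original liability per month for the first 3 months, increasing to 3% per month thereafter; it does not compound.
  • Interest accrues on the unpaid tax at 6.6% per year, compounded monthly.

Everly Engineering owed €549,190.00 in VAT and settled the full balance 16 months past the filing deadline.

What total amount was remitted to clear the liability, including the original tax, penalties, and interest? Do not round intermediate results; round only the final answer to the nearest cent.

€834,343.10

Penalty, months 1–3: 3 × 1.25% × €549,190.00 = €20,594.63…
Penalty, months 4–16: 13 × 3% × €549,190.00 = €214,184.10
Interest (6.6%/yr ÷ 12 = 0.55%/month): €549,190.00 × ((1 + 0.0055)^16 − 1) = €50,374.3746…
Total = €549,190.00 + €234,778.7250 + €50,374.3746… = €834,343.10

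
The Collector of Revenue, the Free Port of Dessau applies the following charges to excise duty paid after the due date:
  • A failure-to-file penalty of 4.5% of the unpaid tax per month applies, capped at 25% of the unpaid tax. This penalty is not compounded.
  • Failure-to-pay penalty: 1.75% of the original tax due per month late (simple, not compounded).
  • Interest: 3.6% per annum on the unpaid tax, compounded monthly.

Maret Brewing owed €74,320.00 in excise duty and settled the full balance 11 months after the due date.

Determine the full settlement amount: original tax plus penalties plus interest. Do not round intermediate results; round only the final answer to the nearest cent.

Failure-to-file: 11 × 4.5% × €74,320.00 = €36,788.40, capped at 25% × €74,320.00 = €18,580.00
Failure-to-pay penalty: 11 × 1.75% × €74,320.00 = €14,306.60
Interest (3.6%/yr ÷ 12 = 0.3%/month): €74,320.00 × ((1 + 0.003)^11 − 1) = €2,489.6815…
Total = €74,320.00 + €32,886.6000 + €2,489.6815… = €109,696.28

€109,696.28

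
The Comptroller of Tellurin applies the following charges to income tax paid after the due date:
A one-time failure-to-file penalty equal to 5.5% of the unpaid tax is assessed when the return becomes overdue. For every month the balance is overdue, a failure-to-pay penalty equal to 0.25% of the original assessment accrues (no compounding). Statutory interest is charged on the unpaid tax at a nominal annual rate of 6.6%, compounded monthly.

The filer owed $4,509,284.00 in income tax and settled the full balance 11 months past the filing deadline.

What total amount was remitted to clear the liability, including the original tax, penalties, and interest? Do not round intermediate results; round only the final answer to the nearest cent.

Failure-to-file penalty: 5.5% × $4,509,284.00 = $248,010.62
Failure-to-pay penalty: 11 × 0.25% × $4,509,284.00 = $124,005.31
Interest (6.6%/yr ÷ 12 = 0.55%/month): $4,509,284.00 × ((1 + 0.0055)^11 − 1) = $280,439.1638…
Total = $4,509,284.00 + $372,015.9300 + $280,439.1638… = $5,161,739.09

$5,161,739.09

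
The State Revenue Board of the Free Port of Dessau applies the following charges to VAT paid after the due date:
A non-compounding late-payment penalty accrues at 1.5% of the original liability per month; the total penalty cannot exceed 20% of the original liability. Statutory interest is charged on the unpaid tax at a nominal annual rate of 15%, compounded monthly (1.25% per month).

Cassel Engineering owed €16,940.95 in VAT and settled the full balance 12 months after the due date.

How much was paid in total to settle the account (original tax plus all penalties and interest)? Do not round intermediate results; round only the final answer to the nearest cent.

€22,713.66

Penalty: 12 × 1.5% × €16,940.95 = €3,049.37… (below the 20% cap of €3,388.19)
Interest: €16,940.95 × ((1 + 0.0125)^12 − 1) = €16,940.95 × 0.1607545… = €2,723.3342…
Total = €16,940.95 + €3,049.3710 + €2,723.3342… = €22,713.66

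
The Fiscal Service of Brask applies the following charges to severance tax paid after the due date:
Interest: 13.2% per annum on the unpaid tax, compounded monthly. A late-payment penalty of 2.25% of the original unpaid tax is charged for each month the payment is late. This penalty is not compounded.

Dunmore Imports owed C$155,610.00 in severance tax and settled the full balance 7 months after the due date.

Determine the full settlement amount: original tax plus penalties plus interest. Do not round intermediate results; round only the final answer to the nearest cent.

Late-payment penalty = 2.25% × C$155,610.00 × 7 mo = C$24,508.58…
Interest (13.2%/yr ÷ 12 = 1.1%/month): C$155,610.00 × ((1 + 0.011)^7 − 1) = C$12,384.7044…
Total = C$155,610.00 + C$24,508.5750 + C$12,384.7044… = C$192,503.28

C$192,503.28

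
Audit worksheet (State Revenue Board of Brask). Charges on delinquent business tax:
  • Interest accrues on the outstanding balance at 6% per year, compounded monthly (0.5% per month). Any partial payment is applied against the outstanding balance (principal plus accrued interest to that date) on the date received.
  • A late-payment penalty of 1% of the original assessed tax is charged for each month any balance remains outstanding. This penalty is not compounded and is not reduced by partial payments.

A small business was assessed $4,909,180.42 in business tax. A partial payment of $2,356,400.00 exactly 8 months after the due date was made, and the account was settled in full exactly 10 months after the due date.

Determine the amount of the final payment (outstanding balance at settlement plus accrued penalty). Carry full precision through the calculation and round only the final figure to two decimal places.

$3,271,131.69

Balance at month 8: $4,909,180.4200 × (1 + 0.005)^8 = $5,109,018.6430…
After $2,356,400.00 payment: $5,109,018.6430… − $2,356,400.00 = $2,752,618.6430…
Balance at month 10: $2,752,618.6430… × (1 + 0.005)^2 = $2,780,213.6449…
Penalty: 10 × 1% × $4,909,180.42 = $490,918.04…
Final settlement = outstanding balance + penalty = $2,780,213.6449… + $490,918.04… = $3,271,131.69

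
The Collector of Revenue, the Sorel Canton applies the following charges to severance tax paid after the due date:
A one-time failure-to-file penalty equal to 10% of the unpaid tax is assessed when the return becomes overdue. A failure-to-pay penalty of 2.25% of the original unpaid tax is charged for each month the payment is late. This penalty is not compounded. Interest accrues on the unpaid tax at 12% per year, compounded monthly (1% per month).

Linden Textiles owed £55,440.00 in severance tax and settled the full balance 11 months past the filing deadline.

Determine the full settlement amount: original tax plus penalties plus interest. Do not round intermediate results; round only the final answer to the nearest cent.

Failure-to-file penalty: 10% × £55,440.00 = £5,544.00
Failure-to-pay penalty = 2.25% × £55,440.00 × 11 mo = £13,721.40
Interest: £55,440.00 × ((1 + 0.01)^11 − 1) = £55,440.00 × 0.1156683… = £6,412.6531…
Total = £55,440.00 + £19,265.4000 + £6,412.6531… = £81,118.05

£81,118.05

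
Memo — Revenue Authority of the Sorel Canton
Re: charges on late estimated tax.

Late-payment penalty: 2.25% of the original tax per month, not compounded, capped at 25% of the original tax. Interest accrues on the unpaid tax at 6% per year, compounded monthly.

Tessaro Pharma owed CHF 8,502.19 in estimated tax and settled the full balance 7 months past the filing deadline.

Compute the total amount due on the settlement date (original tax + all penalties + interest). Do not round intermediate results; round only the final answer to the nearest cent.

CHF 10,143.36

Penalty: 7 × 2.25% × CHF 8,502.19 = CHF 1,339.09… (below the 25% cap of CHF 2,125.55…)
Interest (6%/yr ÷ 12 = 0.5%/month): CHF 8,502.19 × ((1 + 0.005)^7 − 1) = CHF 302.0777…
Total = CHF 8,502.19 + CHF 1,339.0949… + CHF 302.0777… = CHF 10,143.36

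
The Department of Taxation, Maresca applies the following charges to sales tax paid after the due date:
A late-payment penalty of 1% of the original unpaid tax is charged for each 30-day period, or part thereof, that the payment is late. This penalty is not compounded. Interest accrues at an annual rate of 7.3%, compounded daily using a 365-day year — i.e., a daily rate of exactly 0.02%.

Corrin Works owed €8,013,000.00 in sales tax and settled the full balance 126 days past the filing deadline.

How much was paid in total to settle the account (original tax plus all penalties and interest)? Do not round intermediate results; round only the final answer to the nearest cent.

Penalty periods: ⌈126/30⌉ = 5; penalty = 5 × 1% × €8,013,000.00 = €400,650.00
Interest: €8,013,000.00 × ((1 + 0.0002)^126 − 1) = €8,013,000.00 × 0.02551762… = €204,472.6898…
Total = €8,013,000.00 + €400,650.0000 + €204,472.6898… = €8,618,122.69

€8,618,122.69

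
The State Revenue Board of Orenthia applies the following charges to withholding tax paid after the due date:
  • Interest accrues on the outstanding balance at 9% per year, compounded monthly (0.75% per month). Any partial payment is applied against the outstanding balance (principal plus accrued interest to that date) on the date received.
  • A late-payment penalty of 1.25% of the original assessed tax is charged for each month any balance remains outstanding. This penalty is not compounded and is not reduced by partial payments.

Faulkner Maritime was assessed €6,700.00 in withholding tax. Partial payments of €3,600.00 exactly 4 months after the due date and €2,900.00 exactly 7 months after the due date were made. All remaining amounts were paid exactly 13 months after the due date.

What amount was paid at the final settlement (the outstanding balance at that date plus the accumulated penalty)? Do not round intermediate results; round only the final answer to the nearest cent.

Balance at month 4: €6,700.0000 × (1 + 0.0075)^4 = €6,903.2726…
After €3,600.00 payment: €6,903.2726… − €3,600.00 = €3,303.2726…
Balance at month 7: €3,303.2726… × (1 + 0.0075)^3 = €3,378.1550…
After €2,900.00 payment: €3,378.1550… − €2,900.00 = €478.1550…
Balance at month 13: €478.1550… × (1 + 0.0075)^6 = €500.0795…
Penalty: 13 × 1.25% × €6,700.00 = €1,088.75
Final settlement = outstanding balance + penalty = €500.0795… + €1,088.75 = €1,588.83

€1,588.83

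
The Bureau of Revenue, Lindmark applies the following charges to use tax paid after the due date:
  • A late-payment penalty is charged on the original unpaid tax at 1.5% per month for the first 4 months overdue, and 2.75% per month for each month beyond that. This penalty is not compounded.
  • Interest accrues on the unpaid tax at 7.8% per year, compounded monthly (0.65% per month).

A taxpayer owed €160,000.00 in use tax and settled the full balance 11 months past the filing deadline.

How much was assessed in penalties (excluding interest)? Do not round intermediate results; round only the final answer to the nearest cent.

Penalty, months 1–4: 4 × 1.5% × €160,000.00 = €9,600.00
Penalty, months 5–11: 7 × 2.75% × €160,000.00 = €30,800.00
Total penalty = €9,600.00 + €30,800.00 = €40,400.00

€40,400.00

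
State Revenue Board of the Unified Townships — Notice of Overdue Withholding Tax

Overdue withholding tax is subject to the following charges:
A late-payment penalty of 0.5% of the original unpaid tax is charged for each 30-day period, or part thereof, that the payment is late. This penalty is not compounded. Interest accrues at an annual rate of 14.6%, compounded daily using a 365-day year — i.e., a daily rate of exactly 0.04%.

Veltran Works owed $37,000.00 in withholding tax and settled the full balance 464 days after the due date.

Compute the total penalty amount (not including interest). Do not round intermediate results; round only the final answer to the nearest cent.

$2,960.00

Penalty periods: ⌈464/30⌉ = 16; penalty = 16 × 0.5% × $37,000.00 = $2,960.00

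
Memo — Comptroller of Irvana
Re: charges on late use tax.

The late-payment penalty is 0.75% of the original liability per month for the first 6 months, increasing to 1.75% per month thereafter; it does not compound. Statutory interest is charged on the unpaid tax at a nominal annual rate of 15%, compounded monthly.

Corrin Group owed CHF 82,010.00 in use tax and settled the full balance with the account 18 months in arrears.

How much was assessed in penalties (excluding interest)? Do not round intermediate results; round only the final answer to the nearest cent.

CHF 20,912.55

Penalty, months 1–6: 6 × 0.75% × CHF 82,010.00 = CHF 3,690.45
Penalty, months 7–18: 12 × 1.75% × CHF 82,010.00 = CHF 17,222.10
Total penalty = CHF 3,690.45 + CHF 17,222.10 = CHF 20,912.55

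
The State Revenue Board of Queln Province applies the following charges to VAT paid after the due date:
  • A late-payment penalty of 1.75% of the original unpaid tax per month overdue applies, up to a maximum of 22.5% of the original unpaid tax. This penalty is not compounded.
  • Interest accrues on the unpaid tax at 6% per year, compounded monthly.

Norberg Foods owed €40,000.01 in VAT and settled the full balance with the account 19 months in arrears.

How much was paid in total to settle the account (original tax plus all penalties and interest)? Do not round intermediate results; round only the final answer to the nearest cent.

€52,975.96

Penalty (uncapped): 19 × 1.75% × €40,000.01 = €13,300.00…; cap = 22.5% × €40,000.01 = €9,000.00… → penalty = €9,000.00…
Interest (6%/yr ÷ 12 = 0.5%/month): €40,000.01 × ((1 + 0.005)^19 − 1) = €3,975.9444…
Total = €40,000.01 + €9,000.0023… + €3,975.9444… = €52,975.96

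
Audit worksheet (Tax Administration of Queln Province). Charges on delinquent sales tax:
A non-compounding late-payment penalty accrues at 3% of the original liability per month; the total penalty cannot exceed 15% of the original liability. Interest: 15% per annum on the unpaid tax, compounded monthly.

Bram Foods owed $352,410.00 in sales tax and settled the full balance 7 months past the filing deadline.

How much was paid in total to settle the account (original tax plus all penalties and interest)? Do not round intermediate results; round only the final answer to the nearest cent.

$437,288.11

Penalty (uncapped): 7 × 3% × $352,410.00 = $74,006.10; cap = 15% × $352,410.00 = $52,861.50 → penalty = $52,861.50
Interest (15%/yr ÷ 12 = 1.25%/month): $352,410.00 × ((1 + 0.0125)^7 − 1) = $32,016.6142…
Total = $352,410.00 + $52,861.5000 + $32,016.6142… = $437,288.11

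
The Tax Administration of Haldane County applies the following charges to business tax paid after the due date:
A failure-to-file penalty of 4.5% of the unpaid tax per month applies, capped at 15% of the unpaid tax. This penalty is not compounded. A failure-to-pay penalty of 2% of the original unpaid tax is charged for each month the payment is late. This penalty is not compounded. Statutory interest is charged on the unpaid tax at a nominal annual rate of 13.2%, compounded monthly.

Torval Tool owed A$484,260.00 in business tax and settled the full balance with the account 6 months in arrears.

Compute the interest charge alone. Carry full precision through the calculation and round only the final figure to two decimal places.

Interest (13.2%/yr ÷ 12 = 1.1%/month): A$484,260.00 × ((1 + 0.011)^6 − 1) = A$32,853.0897…

A$32,853.09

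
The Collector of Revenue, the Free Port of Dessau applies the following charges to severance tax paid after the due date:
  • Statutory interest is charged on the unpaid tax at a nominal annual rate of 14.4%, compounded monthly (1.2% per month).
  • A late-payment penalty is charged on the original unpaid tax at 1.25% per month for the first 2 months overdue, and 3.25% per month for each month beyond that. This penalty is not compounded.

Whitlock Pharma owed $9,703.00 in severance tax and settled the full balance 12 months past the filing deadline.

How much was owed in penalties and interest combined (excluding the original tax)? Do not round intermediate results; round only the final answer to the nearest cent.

Penalty, months 1–2: 2 × 1.25% × $9,703.00 = $242.58…
Penalty, months 3–12: 10 × 3.25% × $9,703.00 = $3,153.48…
Interest: $9,703.00 × ((1 + 0.012)^12 − 1) = $9,703.00 × 0.1538946… = $1,493.2395…
Penalties + interest = $3,396.0500 + $1,493.2395… = $4,889.29

$4,889.29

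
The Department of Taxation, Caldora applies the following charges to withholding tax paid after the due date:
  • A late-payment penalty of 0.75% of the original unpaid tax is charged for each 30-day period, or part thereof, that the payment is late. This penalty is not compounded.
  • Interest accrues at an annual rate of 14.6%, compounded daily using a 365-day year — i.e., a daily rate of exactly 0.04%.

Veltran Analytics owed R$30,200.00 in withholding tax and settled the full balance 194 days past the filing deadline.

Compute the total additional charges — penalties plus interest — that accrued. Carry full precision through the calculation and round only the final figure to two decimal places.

Penalty periods: ⌈194/30⌉ = 7; penalty = 7 × 0.75% × R$30,200.00 = R$1,585.50
Interest: R$30,200.00 × ((1 + 0.0004)^194 − 1) = R$30,200.00 × 0.08067353… = R$2,436.3406…
Penalties + interest = R$1,585.5000 + R$2,436.3406… = R$4,021.84

R$4,021.84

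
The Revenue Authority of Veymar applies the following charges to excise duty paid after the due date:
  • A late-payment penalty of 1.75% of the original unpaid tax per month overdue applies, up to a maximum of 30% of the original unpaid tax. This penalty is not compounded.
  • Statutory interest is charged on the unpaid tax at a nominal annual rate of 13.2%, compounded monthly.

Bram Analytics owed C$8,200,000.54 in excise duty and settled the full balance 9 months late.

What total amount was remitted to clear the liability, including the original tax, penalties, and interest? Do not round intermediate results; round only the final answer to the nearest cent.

Penalty: 9 × 1.75% × C$8,200,000.54 = C$1,291,500.09… (below the 30% cap of C$2,460,000.16…)
Interest (13.2%/yr ÷ 12 = 1.1%/month): C$8,200,000.54 × ((1 + 0.011)^9 − 1) = C$848,451.3434…
Total = C$8,200,000.54 + C$1,291,500.0851… + C$848,451.3434… = C$10,339,951.97

C$10,339,951.97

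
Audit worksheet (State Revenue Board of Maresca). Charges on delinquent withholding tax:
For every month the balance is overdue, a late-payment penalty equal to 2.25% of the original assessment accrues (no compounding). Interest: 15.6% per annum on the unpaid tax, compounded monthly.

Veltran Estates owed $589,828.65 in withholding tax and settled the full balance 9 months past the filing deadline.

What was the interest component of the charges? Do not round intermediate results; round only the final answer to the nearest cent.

Interest (15.6%/yr ÷ 12 = 1.3%/month): $589,828.65 × ((1 + 0.013)^9 − 1) = $72,709.4717…

$72,709.47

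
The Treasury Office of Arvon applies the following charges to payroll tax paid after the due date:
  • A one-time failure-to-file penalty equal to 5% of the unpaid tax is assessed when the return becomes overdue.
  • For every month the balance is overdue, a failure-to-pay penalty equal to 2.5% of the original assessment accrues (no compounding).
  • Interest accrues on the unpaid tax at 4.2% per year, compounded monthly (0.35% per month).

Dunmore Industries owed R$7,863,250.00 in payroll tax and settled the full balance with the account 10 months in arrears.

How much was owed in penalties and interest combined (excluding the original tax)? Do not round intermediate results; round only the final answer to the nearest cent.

Failure-to-file penalty: 5% × R$7,863,250.00 = R$393,162.50
Failure-to-pay penalty = 2.5% × R$7,863,250.00 × 10 mo = R$1,965,812.50
Interest: R$7,863,250.00 × ((1 + 0.0035)^10 − 1) = R$7,863,250.00 × 0.0355564… = R$279,589.0718…
Penalties + interest = R$2,358,975.0000 + R$279,589.0718… = R$2,638,564.07

R$2,638,564.07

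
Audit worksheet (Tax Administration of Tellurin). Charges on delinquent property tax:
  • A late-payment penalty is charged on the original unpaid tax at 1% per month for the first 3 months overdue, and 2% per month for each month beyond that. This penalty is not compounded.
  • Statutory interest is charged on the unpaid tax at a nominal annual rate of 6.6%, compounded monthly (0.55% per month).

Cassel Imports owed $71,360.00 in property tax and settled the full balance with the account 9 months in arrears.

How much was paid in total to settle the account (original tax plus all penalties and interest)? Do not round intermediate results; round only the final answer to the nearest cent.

$85,675.04

Penalty, months 1–3: 3 × 1% × $71,360.00 = $2,140.80
Penalty, months 4–9: 6 × 2% × $71,360.00 = $8,563.20
Interest: $71,360.00 × ((1 + 0.0055)^9 − 1) = $71,360.00 × 0.0506031… = $3,611.0366…
Total = $71,360.00 + $10,704.0000 + $3,611.0366… = $85,675.04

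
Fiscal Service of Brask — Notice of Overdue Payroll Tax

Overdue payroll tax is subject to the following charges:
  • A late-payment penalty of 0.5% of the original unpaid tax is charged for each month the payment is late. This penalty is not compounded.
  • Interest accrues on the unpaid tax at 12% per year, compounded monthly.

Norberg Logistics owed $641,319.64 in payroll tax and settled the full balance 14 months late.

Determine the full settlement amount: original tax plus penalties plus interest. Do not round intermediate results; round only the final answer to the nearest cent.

Late-payment penalty: 14 × 0.5% × $641,319.64 = $44,892.37…
Interest (12%/yr ÷ 12 = 1%/month): $641,319.64 × ((1 + 0.01)^14 − 1) = $95,860.7486…
Total = $641,319.64 + $44,892.3748 + $95,860.7486… = $782,072.76

$782,072.76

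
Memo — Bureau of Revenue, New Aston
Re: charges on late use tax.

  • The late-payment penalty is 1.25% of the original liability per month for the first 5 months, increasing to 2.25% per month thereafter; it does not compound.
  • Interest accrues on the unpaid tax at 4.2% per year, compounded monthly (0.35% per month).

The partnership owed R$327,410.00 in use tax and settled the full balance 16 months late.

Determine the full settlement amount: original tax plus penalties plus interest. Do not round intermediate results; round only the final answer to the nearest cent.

Penalty, months 1–5: 5 × 1.25% × R$327,410.00 = R$20,463.13…
Penalty, months 6–16: 11 × 2.25% × R$327,410.00 = R$81,033.98…
Interest: R$327,410.00 × ((1 + 0.0035)^16 − 1) = R$327,410.00 × 0.0574943… = R$18,824.2040…
Total = R$327,410.00 + R$101,497.1000 + R$18,824.2040… = R$447,731.30

R$447,731.30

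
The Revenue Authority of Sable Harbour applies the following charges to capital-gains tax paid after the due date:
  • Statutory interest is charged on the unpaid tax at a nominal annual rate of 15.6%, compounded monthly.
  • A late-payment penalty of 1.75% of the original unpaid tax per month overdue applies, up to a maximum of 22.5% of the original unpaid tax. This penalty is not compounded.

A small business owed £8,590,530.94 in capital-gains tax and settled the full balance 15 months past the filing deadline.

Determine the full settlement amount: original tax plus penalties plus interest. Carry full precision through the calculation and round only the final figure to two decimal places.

Penalty (uncapped): 15 × 1.75% × £8,590,530.94 = £2,255,014.37…; cap = 22.5% × £8,590,530.94 = £1,932,869.46… → penalty = £1,932,869.46…
Interest (15.6%/yr ÷ 12 = 1.3%/month): £8,590,530.94 × ((1 + 0.013)^15 − 1) = £1,836,524.5981…
Total = £8,590,530.94 + £1,932,869.4615 + £1,836,524.5981… = £12,359,925.00

£12,359,925.00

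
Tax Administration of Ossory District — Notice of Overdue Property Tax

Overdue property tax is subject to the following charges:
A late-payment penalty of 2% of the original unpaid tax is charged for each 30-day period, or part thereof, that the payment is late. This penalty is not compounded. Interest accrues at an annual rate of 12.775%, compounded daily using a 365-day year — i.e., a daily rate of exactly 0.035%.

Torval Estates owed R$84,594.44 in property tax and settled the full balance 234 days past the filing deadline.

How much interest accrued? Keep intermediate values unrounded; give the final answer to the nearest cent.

Interest: R$84,594.44 × ((1 + 0.00035)^234 − 1) = R$84,594.44 × 0.08533172… = R$7,218.5889…

R$7,218.59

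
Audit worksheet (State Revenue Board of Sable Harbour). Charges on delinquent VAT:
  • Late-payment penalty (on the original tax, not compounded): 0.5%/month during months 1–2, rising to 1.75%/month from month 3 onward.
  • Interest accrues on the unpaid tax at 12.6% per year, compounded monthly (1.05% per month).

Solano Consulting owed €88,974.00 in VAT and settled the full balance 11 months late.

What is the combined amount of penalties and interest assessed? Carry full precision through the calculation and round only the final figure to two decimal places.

Penalty, months 1–2: 2 × 0.5% × €88,974.00 = €889.74
Penalty, months 3–11: 9 × 1.75% × €88,974.00 = €14,013.41…
Interest: €88,974.00 × ((1 + 0.0105)^11 − 1) = €88,974.00 × 0.1217588… = €10,833.3700…
Penalties + interest = €14,903.1450 + €10,833.3700… = €25,736.52

€25,736.52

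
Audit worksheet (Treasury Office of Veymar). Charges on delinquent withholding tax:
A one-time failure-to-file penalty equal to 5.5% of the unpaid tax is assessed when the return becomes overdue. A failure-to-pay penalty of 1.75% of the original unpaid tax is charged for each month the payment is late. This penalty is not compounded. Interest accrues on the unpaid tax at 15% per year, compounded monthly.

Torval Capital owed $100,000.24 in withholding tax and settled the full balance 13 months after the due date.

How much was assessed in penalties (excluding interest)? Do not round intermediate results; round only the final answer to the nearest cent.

$28,250.07

Failure-to-file penalty: 5.5% × $100,000.24 = $5,500.01…
Failure-to-pay penalty: 13 × 1.75% × $100,000.24 = $22,750.05…
Total penalty = $5,500.01… + $22,750.05… = $28,250.07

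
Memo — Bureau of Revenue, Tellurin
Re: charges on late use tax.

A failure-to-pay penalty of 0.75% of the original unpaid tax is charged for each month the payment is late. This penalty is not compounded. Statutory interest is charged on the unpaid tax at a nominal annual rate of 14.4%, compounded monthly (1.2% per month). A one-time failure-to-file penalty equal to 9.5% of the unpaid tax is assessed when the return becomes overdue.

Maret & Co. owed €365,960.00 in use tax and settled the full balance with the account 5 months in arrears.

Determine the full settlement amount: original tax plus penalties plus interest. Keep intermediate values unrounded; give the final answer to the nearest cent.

€436,940.64

Failure-to-file penalty: 9.5% × €365,960.00 = €34,766.20
Failure-to-pay penalty = 0.75% × €365,960.00 × 5 mo = €13,723.50
Interest: €365,960.00 × ((1 + 0.012)^5 − 1) = €365,960.00 × 0.0614574… = €22,490.9442…
Total = €365,960.00 + €48,489.7000 + €22,490.9442… = €436,940.64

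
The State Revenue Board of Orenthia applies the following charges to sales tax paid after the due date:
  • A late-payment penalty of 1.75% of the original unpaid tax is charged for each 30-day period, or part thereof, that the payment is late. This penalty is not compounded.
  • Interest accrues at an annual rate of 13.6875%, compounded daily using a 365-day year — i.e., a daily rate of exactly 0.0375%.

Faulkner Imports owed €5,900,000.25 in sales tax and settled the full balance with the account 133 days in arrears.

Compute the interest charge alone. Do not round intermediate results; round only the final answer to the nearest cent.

Interest: €5,900,000.25 × ((1 + 0.000375)^133 − 1) = €5,900,000.25 × 0.05112987… = €301,666.2364…

€301,666.24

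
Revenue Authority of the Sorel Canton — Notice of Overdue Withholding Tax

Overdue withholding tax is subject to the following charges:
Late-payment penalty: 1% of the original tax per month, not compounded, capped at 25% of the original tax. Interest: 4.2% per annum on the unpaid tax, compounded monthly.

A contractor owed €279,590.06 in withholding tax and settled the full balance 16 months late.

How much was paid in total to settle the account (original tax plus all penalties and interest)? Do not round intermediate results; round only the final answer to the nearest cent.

Penalty: 16 × 1% × €279,590.06 = €44,734.41… (below the 25% cap of €69,897.52…)
Interest (4.2%/yr ÷ 12 = 0.35%/month): €279,590.06 × ((1 + 0.0035)^16 − 1) = €16,074.8307…
Total = €279,590.06 + €44,734.4096 + €16,074.8307… = €340,399.30

€340,399.30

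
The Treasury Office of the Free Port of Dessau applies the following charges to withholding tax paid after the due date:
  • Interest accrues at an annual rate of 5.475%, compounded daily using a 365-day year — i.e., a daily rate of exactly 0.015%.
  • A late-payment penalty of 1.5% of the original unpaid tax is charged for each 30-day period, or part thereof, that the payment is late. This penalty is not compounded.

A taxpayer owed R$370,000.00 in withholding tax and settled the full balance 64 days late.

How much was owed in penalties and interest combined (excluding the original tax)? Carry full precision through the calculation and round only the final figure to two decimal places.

R$20,218.84

Penalty periods: ⌈64/30⌉ = 3; penalty = 3 × 1.5% × R$370,000.00 = R$16,650.00
Interest: R$370,000.00 × ((1 + 0.00015)^64 − 1) = R$370,000.00 × 0.00964550… = R$3,568.8353…
Penalties + interest = R$16,650.0000 + R$3,568.8353… = R$20,218.84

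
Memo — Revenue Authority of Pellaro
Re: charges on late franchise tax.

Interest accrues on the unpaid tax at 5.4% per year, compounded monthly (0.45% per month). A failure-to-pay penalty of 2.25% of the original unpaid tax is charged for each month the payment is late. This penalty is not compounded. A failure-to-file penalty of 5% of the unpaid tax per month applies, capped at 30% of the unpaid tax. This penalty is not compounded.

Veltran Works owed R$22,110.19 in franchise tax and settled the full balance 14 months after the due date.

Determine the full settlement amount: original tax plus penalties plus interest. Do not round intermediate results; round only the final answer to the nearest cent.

R$37,142.38

Failure-to-file: 14 × 5% × R$22,110.19 = R$15,477.13…, capped at 30% × R$22,110.19 = R$6,633.06…
Failure-to-pay penalty = 2.25% × R$22,110.19 × 14 mo = R$6,964.71…
Interest: R$22,110.19 × ((1 + 0.0045)^14 − 1) = R$22,110.19 × 0.0648763… = R$1,434.4281…
Total = R$22,110.19 + R$13,597.7669… + R$1,434.4281… = R$37,142.38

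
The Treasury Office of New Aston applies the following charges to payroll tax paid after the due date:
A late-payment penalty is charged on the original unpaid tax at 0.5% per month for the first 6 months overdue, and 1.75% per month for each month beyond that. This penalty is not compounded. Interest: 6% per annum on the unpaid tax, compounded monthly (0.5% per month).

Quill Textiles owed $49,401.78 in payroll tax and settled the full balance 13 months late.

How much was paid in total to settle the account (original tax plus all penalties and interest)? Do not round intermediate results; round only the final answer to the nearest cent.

$60,244.79

Penalty, months 1–6: 6 × 0.5% × $49,401.78 = $1,482.05…
Penalty, months 7–13: 7 × 1.75% × $49,401.78 = $6,051.72…
Interest: $49,401.78 × ((1 + 0.005)^13 − 1) = $49,401.78 × 0.0669862… = $3,309.2376…
Total = $49,401.78 + $7,533.7715… + $3,309.2376… = $60,244.79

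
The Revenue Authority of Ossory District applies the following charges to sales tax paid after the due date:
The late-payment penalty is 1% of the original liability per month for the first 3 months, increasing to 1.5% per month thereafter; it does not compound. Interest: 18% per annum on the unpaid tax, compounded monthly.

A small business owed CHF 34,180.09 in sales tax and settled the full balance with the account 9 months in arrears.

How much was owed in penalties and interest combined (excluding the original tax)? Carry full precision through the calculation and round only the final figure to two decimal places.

Penalty, months 1–3: 3 × 1% × CHF 34,180.09 = CHF 1,025.40…
Penalty, months 4–9: 6 × 1.5% × CHF 34,180.09 = CHF 3,076.21…
Interest (18%/yr ÷ 12 = 1.5%/month): CHF 34,180.09 × ((1 + 0.015)^9 − 1) = CHF 4,901.0823…
Penalties + interest = CHF 4,101.6108 + CHF 4,901.0823… = CHF 9,002.69

CHF 9,002.69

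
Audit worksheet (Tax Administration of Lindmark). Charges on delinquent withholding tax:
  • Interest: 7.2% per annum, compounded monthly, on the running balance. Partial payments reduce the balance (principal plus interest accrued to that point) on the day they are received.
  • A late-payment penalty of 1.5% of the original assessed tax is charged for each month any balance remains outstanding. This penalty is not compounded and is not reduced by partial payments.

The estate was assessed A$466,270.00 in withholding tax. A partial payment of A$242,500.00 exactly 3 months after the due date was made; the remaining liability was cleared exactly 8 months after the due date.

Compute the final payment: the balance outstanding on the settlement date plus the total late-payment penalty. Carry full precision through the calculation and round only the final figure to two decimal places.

Monthly rate = 7.2% ÷ 12 = 0.6%
Balance at month 3: A$466,270.0000 × (1 + 0.006)^3 = A$474,713.3179…
After A$242,500.00 payment: A$474,713.3179… − A$242,500.00 = A$232,213.3179…
Balance at month 8: A$232,213.3179… × (1 + 0.006)^5 = A$239,263.8173…
Penalty: 8 × 1.5% × A$466,270.00 = A$55,952.40
Final settlement = outstanding balance + penalty = A$239,263.8173… + A$55,952.40 = A$295,216.22

A$295,216.22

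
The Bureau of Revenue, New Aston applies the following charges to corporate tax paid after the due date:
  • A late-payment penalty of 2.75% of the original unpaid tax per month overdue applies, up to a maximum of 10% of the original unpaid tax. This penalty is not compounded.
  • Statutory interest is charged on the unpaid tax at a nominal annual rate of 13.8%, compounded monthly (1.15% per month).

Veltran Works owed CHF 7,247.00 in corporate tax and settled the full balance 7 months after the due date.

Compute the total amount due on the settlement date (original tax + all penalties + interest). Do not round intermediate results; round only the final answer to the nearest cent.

CHF 8,575.60

Penalty (uncapped): 7 × 2.75% × CHF 7,247.00 = CHF 1,395.05…; cap = 10% × CHF 7,247.00 = CHF 724.70 → penalty = CHF 724.70
Interest: CHF 7,247.00 × ((1 + 0.0115)^7 − 1) = CHF 7,247.00 × 0.0833311… = CHF 603.9005…
Total = CHF 7,247.00 + CHF 724.7000 + CHF 603.9005… = CHF 8,575.60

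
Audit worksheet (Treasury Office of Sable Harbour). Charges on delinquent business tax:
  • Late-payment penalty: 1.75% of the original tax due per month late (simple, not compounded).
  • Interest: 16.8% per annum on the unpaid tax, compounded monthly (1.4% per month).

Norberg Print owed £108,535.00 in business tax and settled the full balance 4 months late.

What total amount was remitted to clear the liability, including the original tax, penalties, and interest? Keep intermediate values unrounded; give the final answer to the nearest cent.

Late-payment penalty: 4 × 1.75% × £108,535.00 = £7,597.45
Interest: £108,535.00 × ((1 + 0.014)^4 − 1) = £108,535.00 × 0.0571870… = £6,206.7926…
Total = £108,535.00 + £7,597.4500 + £6,206.7926… = £122,339.24

£122,339.24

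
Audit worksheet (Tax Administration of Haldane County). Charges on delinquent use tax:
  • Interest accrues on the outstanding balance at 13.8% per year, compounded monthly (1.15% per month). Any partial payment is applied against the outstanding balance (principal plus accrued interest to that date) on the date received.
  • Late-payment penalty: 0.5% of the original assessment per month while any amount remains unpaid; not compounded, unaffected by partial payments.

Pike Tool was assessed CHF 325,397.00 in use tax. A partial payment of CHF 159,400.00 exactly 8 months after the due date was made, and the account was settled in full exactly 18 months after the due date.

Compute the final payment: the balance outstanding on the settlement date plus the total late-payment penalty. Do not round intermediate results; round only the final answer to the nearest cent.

Balance at month 8: CHF 325,397.0000 × (1 + 0.0115)^8 = CHF 356,566.5849…
After CHF 159,400.00 payment: CHF 356,566.5849… − CHF 159,400.00 = CHF 197,166.5849…
Balance at month 18: CHF 197,166.5849… × (1 + 0.0115)^10 = CHF 221,050.8480…
Penalty: 18 × 0.5% × CHF 325,397.00 = CHF 29,285.73
Final settlement = outstanding balance + penalty = CHF 221,050.8480… + CHF 29,285.73 = CHF 250,336.58

CHF 250,336.58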